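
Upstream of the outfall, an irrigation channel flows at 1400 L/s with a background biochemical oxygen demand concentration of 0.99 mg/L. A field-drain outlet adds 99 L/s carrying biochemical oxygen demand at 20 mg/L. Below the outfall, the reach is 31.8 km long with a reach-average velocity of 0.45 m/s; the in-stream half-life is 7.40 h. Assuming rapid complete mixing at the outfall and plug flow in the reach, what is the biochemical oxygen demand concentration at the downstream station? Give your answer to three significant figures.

0.357 mg/L

Mixed concentration C = ΣQC/ΣQ = (1400·0.9900 + 99.00·20.00) / 1499 = 3366/1499 = 2.245 mg/L.
Travel time t = 31.8·1000 / 0.45 = 70670 s = 19.63 h.
Half-life 7.40 h → k = ln 2 / 7.40 = 0.09367 h⁻¹ = 2.248 d⁻¹.
First-order decay: C = 2.245·exp(−k·t) = 2.245·0.1590 = 0.3571 mg/L.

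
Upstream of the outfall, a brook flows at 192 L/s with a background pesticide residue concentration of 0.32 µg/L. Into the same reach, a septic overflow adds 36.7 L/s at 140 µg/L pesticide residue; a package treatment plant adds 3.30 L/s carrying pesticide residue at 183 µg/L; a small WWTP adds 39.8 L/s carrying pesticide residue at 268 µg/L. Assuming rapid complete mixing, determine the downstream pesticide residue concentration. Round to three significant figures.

60.6 µg/L

Mass balance: C = (192.0·0.3200 + 36.70·140.0 + 3.300·183.0 + 39.80·268.0) / 271.8 = 16470/271.8 = 60.60 µg/L.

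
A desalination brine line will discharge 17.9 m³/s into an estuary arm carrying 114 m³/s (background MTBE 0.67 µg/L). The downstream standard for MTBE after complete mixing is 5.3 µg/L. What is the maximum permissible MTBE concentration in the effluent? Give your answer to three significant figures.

34.8 µg/L

At the limit, (Qr·Cr + Qe·Cₑ)/(Qr + Qe) = 5.3:
Cₑ = (131.9·5.3 − 114.0·0.6700) / 17.90 = 34.79 µg/L.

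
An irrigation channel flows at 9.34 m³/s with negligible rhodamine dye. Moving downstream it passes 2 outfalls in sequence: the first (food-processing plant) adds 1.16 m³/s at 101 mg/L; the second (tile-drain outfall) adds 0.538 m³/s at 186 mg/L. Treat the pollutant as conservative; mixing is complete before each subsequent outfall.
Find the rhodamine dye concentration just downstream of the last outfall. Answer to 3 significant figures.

19.7 mg/L

Outfall 1: combined Q = 10.50 m³/s; C = (9.340·0 + 1.160·101.0)/10.50 = 11.16 mg/L.
Outfall 2: combined Q = 11.04 m³/s; C = (10.50·11.16 + 0.5380·186.0)/11.04 = 19.68 mg/L.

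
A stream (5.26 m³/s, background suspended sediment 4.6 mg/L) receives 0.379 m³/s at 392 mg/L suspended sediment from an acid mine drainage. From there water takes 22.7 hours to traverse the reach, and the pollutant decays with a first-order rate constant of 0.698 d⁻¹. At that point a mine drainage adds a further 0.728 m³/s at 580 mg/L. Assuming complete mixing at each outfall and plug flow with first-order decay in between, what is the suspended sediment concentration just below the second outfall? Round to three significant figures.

Conservation of mass: C = (5.260·4.600 + 0.3790·392.0) / 5.639 = 172.8/5.639 = 30.64 mg/L; combined flow 5.639 m³/s.
Decay over the reach: 30.64·exp(−kt) = 30.64·0.5168 = 15.83 mg/L.
Second outfall: C = (5.639·15.83 + 0.7280·580.0)/6.367 = 80.34 mg/L.

80.3 mg/L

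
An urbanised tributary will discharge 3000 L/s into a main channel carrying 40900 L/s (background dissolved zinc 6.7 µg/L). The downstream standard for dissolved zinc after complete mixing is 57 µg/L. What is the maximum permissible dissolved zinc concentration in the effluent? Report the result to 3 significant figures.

At the limit, (Qr·Cr + Qe·Cₑ)/(Qr + Qe) = 57:
Cₑ = (43900·57 − 40900·6.700) / 3000 = 742.8 µg/L.

743 µg/L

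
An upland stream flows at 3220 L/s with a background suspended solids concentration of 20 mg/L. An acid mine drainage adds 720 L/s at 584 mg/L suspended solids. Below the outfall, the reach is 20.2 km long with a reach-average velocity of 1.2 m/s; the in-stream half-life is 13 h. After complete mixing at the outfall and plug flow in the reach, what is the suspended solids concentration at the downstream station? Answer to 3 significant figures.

95.9 mg/L

Conservation of mass: C = (3220·20.00 + 720.0·584.0) / 3940 = 484900/3940 = 123.1 mg/L.
Travel time t = 20.2·1000 / 1.2 = 16830 s = 4.676 h.
Half-life 13 h → k = ln 2 / 13 = 0.05332 h⁻¹ = 1.280 d⁻¹.
Decay over the reach: 123.1·exp(−kt) = 123.1·0.7793 = 95.91 mg/L.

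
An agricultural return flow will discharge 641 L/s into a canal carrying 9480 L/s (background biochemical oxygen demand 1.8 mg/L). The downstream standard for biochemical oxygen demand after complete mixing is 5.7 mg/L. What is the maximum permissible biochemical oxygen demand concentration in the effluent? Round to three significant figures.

63.4 mg/L

At the limit, (Qr·Cr + Qe·Cₑ)/(Qr + Qe) = 5.7:
Cₑ = (10120·5.7 − 9480·1.800) / 641.0 = 63.38 mg/L.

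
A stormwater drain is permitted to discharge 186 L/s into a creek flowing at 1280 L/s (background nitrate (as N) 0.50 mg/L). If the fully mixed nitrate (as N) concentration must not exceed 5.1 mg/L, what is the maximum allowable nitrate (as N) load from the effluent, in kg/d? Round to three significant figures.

591 kg/d

Mass balance at the limit: 1280·0.5000 + 186.0·Cₑ = 1466·5.1 → Cₑ = 36.76 mg/L.
186.0 L/s = 0.1860 m³/s. Load = 0.1860 m³/s × 36.76 g/m³ × 86 400 s/d = 590.7 kg/d.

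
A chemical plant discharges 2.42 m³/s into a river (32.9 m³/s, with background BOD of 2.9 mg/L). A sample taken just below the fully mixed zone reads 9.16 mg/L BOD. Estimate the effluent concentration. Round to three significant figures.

Mass balance: 32.90·2.900 + 2.420·Cₑ = 35.32·9.160
→ Cₑ = (35.32·9.160 − 32.90·2.900) / 2.420 = 94.26 mg/L.

94.3 mg/L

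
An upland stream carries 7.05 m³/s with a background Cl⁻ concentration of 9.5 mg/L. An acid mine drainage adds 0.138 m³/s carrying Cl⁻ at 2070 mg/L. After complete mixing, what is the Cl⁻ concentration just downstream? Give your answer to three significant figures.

49.1 mg/L

After mixing, C = (7.050·9.500 + 0.1380·2070) / 7.188 = 352.6/7.188 = 49.06 mg/L.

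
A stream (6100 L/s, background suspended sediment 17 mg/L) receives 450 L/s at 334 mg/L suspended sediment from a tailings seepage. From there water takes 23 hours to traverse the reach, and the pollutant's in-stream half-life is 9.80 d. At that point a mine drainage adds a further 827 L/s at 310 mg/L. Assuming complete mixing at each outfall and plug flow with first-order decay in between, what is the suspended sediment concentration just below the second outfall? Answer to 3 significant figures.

Conservation of mass: C = (6100·17.00 + 450.0·334.0) / 6550 = 254000/6550 = 38.78 mg/L; combined flow 6550 L/s.
Half-life 9.80 d → k = ln 2 / 9.80 = 0.07073 d⁻¹.
First-order decay: C = 38.78·exp(−k·t) = 38.78·0.9345 = 36.24 mg/L.
Second outfall: C = (6550·36.24 + 827.0·310.0)/7377 = 66.93 mg/L.

66.9 mg/L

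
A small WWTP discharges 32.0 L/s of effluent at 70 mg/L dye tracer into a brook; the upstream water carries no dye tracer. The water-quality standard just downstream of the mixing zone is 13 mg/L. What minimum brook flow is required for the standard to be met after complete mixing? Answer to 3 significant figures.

140 L/s

Set C_mix = 13: (Q·0 + 32.00·70.00) / (Q + 32.00) = 13
→ Q = 32.00·(70.00 − 13)/(13 − 0) = 140.3 L/s.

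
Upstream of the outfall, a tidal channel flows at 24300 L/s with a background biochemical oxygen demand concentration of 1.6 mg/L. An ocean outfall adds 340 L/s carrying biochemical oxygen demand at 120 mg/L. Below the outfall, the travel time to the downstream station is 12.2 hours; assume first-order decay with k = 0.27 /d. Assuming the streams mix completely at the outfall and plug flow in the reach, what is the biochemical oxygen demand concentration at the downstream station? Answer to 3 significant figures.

2.82 mg/L

Mixed concentration C = ΣQC/ΣQ = (24300·1.600 + 340.0·120.0) / 24640 = 79680/24640 = 3.234 mg/L.
Decay over the reach: 3.234·exp(−kt) = 3.234·0.8718 = 2.819 mg/L.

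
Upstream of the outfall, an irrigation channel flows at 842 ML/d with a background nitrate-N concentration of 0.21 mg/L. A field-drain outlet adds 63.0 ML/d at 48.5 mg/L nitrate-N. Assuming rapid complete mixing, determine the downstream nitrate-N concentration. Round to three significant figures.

After mixing, C = (842.0·0.2100 + 63.00·48.50) / 905.0 = 3232/905.0 = 3.572 mg/L.

3.57 mg/L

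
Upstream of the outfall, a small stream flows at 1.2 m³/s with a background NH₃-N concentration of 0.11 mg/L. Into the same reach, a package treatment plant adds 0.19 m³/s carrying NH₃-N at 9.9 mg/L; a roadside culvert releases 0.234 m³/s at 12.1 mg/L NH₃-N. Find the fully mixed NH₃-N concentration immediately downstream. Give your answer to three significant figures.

2.98 mg/L

Mass balance: C = (1.200·0.1100 + 0.1900·9.900 + 0.2340·12.10) / 1.624 = 4.844/1.624 = 2.983 mg/L.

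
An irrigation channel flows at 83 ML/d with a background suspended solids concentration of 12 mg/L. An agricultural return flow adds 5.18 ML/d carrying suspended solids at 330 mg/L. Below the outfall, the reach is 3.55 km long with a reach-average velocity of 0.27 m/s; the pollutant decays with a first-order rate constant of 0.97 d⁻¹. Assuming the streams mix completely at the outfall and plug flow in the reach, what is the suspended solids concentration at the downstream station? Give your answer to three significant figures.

After mixing, C = (83.00·12.00 + 5.180·330.0) / 88.18 = 2705/88.18 = 30.68 mg/L.
Travel time t = 3.55·1000 / 0.27 = 13150 s = 3.652 h.
After decay, C = 30.68 × e^(−kt) = 30.68 × 0.8628 = 26.47 mg/L.

26.5 mg/L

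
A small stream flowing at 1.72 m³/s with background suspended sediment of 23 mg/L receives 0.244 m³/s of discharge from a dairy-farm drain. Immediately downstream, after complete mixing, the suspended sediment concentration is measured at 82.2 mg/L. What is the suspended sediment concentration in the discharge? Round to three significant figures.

Mass balance: 1.720·23.00 + 0.2440·Cₑ = 1.964·82.20
→ Cₑ = (1.964·82.20 − 1.720·23.00) / 0.2440 = 499.5 mg/L.

500 mg/L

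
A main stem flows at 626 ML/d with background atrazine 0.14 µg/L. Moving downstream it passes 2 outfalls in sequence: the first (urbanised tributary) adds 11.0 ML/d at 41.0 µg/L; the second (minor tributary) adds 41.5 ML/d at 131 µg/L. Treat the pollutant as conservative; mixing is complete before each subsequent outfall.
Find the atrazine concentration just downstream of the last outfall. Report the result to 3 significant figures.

8.81 µg/L

After outfall 1: Q = 626.0 + 11.00 = 637.0 ML/d; C = (626.0·0.1400 + 11.00·41.00)/637.0 = 0.8456 µg/L.
After outfall 2: Q = 637.0 + 41.50 = 678.5 ML/d; C = (637.0·0.8456 + 41.50·131.0)/678.5 = 8.806 µg/L.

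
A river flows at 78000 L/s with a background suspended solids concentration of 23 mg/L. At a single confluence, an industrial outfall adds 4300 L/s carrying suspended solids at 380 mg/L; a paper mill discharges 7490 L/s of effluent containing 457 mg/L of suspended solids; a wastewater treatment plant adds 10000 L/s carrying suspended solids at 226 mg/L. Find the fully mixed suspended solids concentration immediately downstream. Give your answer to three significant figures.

91.3 mg/L

Flow-weighted average: C = (78000·23.00 + 4300·380.0 + 7490·457.0 + 10000·226.0) / 99790 = 9111000/99790 = 91.30 mg/L.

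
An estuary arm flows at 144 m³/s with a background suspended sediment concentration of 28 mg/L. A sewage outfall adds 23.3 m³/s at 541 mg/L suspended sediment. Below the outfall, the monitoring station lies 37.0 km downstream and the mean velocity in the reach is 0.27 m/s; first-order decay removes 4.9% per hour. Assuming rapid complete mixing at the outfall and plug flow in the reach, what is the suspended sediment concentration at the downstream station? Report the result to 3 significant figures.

Mixed concentration C = ΣQC/ΣQ = (144.0·28.00 + 23.30·541.0) / 167.3 = 16640/167.3 = 99.45 mg/L.
Travel time t = 37.0·1000 / 0.27 = 137000 s = 38.07 h.
4.9%/h lost → k = −ln(1 − 0.049) = 0.05024 h⁻¹.
First-order decay: C = 99.45·exp(−k·t) = 99.45·0.1477 = 14.69 mg/L.

14.7 mg/L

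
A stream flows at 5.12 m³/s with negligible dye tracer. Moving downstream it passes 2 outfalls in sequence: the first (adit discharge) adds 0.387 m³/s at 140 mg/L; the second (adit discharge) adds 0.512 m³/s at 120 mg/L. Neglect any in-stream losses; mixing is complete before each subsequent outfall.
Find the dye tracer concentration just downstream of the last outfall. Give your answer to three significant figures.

After outfall 1: Q = 5.120 + 0.3870 = 5.507 m³/s; C = (5.120·0 + 0.3870·140.0)/5.507 = 9.838 mg/L.
After outfall 2: Q = 5.507 + 0.5120 = 6.019 m³/s; C = (5.507·9.838 + 0.5120·120.0)/6.019 = 19.21 mg/L.

19.2 mg/L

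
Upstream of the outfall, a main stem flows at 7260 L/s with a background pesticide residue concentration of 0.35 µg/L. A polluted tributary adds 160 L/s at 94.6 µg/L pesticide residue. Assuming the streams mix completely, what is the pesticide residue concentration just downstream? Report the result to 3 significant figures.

2.38 µg/L

Conservation of mass: C = (7260·0.3500 + 160.0·94.60) / 7420 = 17680/7420 = 2.382 µg/L.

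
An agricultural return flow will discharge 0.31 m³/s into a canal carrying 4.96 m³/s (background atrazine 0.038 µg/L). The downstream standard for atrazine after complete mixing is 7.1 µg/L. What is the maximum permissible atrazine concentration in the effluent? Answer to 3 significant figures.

120 µg/L

At the limit, (Qr·Cr + Qe·Cₑ)/(Qr + Qe) = 7.1:
Cₑ = (5.270·7.1 − 4.960·0.03800) / 0.3100 = 120.1 µg/L.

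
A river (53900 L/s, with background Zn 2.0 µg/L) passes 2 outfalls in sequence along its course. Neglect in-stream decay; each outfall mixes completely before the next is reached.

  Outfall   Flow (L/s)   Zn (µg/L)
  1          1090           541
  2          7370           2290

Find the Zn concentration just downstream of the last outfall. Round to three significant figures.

282 µg/L

Below outfall 1: Q → 54990 L/s, C = (53900·2.000 + 1090·541.0)/54990 = 12.68 µg/L.
Below outfall 2: Q → 62360 L/s, C = (54990·12.68 + 7370·2290)/62360 = 281.8 µg/L.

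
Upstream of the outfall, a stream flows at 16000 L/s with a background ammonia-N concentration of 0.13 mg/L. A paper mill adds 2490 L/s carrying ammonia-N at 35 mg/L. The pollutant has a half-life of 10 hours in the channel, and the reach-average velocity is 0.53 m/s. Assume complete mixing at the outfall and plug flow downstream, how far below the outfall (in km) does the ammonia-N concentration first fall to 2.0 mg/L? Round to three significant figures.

Mixed concentration C = ΣQC/ΣQ = (16000·0.1300 + 2490·35.00) / 18490 = 89230/18490 = 4.826 mg/L.
Half-life 10 h → k = ln 2 / 10 = 0.06931 h⁻¹ = 1.664 d⁻¹.
Set 4.826·exp(−k·t) = 2.0 → t = ln(4.826/2.0)/k = 45750 s = 12.71 h.
Distance = v·t = 0.53·45750 = 24250 m = 24.25 km.

24.2 km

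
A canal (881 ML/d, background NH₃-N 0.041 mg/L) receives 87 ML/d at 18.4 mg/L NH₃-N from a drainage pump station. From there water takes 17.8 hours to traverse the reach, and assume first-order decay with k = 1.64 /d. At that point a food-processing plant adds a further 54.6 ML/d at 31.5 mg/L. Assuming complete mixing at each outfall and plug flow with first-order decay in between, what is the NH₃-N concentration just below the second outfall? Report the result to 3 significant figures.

2.16 mg/L

Flow-weighted average: C = (881.0·0.04100 + 87.00·18.40) / 968.0 = 1637/968.0 = 1.691 mg/L; combined flow 968.0 ML/d.
Applying C = C₀e^(−kt): 1.691 × 0.2963 = 0.5011 mg/L.
At the second outfall, C = (968.0·0.5011 + 54.60·31.50) / (968.0 + 54.60) = 2.156 mg/L.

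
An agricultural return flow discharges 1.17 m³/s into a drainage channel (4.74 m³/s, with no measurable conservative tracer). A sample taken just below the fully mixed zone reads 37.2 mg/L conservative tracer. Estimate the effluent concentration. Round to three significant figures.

188 mg/L

Mass balance: 4.740·0 + 1.170·Cₑ = 5.910·37.20
→ Cₑ = (5.910·37.20 − 4.740·0) / 1.170 = 187.9 mg/L.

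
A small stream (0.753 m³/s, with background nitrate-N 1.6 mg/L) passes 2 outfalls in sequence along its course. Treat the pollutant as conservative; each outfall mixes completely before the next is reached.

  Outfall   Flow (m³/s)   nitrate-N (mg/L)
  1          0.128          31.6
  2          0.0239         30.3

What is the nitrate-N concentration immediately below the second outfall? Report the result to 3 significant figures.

After outfall 1: Q = 0.7530 + 0.1280 = 0.8810 m³/s; C = (0.7530·1.600 + 0.1280·31.60)/0.8810 = 5.959 mg/L.
After outfall 2: Q = 0.8810 + 0.02390 = 0.9049 m³/s; C = (0.8810·5.959 + 0.02390·30.30)/0.9049 = 6.602 mg/L.

6.60 mg/L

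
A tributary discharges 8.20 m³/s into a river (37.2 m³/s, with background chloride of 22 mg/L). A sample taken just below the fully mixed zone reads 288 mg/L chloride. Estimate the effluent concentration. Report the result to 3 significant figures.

Mass balance: 37.20·22.00 + 8.200·Cₑ = 45.40·288.0
→ Cₑ = (45.40·288.0 − 37.20·22.00) / 8.200 = 1495 mg/L.

1490 mg/L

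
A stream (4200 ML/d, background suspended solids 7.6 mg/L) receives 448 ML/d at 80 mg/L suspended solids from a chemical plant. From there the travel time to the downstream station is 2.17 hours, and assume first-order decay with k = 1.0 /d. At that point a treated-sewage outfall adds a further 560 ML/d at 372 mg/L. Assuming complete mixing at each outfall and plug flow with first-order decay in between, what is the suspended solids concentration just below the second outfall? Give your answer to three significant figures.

51.9 mg/L

Mixed concentration C = ΣQC/ΣQ = (4200·7.600 + 448.0·80.00) / 4648 = 67760/4648 = 14.58 mg/L; combined flow 4648 ML/d.
After decay, C = 14.58 × e^(−kt) = 14.58 × 0.9136 = 13.32 mg/L.
Second outfall: C = (4648·13.32 + 560.0·372.0)/5208 = 51.89 mg/L.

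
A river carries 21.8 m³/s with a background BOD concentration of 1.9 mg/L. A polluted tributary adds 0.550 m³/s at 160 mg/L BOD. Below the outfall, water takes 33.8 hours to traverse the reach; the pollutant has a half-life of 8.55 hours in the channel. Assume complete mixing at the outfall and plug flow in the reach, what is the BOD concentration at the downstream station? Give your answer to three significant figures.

0.374 mg/L

After mixing, C = (21.80·1.900 + 0.5500·160.0) / 22.35 = 129.4/22.35 = 5.791 mg/L.
Half-life 8.55 h → k = ln 2 / 8.55 = 0.08107 h⁻¹ = 1.946 d⁻¹.
First-order decay: C = 5.791·exp(−k·t) = 5.791·0.06456 = 0.3738 mg/L.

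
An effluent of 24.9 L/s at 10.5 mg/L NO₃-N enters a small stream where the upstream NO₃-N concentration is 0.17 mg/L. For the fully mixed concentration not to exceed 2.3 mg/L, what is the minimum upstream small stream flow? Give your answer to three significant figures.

95.9 L/s

Set C_mix = 2.3: (Q·0.1700 + 24.90·10.50) / (Q + 24.90) = 2.3
→ Q = 24.90·(10.50 − 2.3)/(2.3 − 0.1700) = 95.86 L/s.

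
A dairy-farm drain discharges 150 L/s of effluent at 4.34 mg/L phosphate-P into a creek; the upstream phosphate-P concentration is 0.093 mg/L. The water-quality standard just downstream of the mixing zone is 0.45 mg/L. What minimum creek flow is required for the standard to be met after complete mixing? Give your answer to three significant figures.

Set C_mix = 0.45: (Q·0.09300 + 150.0·4.340) / (Q + 150.0) = 0.45
→ Q = 150.0·(4.340 − 0.45)/(0.45 − 0.09300) = 1634 L/s.

1630 L/s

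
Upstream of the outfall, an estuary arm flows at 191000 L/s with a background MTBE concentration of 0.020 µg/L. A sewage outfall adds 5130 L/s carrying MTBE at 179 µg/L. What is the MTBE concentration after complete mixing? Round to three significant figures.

4.70 µg/L

Mixed concentration C = ΣQC/ΣQ = (191000·0.02000 + 5130·179.0) / 196100 = 922100/196100 = 4.701 µg/L.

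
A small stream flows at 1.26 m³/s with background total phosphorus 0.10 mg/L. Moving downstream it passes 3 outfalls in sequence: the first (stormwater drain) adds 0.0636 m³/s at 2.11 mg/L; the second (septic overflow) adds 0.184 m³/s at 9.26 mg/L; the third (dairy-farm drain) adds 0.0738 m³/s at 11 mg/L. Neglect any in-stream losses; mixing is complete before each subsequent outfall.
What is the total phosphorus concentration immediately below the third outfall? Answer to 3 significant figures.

1.76 mg/L

Below outfall 1: Q → 1.324 m³/s, C = (1.260·0.1000 + 0.06360·2.110)/1.324 = 0.1966 mg/L.
Below outfall 2: Q → 1.508 m³/s, C = (1.324·0.1966 + 0.1840·9.260)/1.508 = 1.303 mg/L.
Below outfall 3: Q → 1.581 m³/s, C = (1.508·1.303 + 0.07380·11.00)/1.581 = 1.755 mg/L.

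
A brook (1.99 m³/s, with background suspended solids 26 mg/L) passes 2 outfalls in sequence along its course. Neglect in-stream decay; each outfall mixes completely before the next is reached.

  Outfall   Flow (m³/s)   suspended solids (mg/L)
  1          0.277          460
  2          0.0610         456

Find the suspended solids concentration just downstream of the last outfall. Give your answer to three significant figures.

Outfall 1: combined Q = 2.267 m³/s; C = (1.990·26.00 + 0.2770·460.0)/2.267 = 79.03 mg/L.
Outfall 2: combined Q = 2.328 m³/s; C = (2.267·79.03 + 0.06100·456.0)/2.328 = 88.91 mg/L.

88.9 mg/L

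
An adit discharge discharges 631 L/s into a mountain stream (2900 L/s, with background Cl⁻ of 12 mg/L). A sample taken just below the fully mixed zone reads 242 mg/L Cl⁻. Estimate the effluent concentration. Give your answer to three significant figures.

Mass balance: 2900·12.00 + 631.0·Cₑ = 3531·242.0
→ Cₑ = (3531·242.0 − 2900·12.00) / 631.0 = 1299 mg/L.

1300 mg/L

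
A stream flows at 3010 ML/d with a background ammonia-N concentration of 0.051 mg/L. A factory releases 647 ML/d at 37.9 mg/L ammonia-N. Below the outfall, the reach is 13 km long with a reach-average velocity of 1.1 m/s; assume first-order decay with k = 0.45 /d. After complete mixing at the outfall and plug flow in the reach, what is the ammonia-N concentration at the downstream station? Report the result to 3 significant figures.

Mixed concentration C = ΣQC/ΣQ = (3010·0.05100 + 647.0·37.90) / 3657 = 24670/3657 = 6.747 mg/L.
Travel time t = 13·1000 / 1.1 = 11820 s = 3.283 h.
First-order decay: C = 6.747·exp(−k·t) = 6.747·0.9403 = 6.344 mg/L.

6.34 mg/L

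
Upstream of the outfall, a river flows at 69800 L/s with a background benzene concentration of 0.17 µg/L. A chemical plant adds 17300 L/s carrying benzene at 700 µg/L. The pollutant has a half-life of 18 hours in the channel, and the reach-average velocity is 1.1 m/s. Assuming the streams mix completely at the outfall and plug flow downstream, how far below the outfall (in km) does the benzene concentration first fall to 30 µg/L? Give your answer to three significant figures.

Mixed concentration C = ΣQC/ΣQ = (69800·0.1700 + 17300·700.0) / 87100 = 12120000/87100 = 139.2 µg/L.
Half-life 18 h → k = ln 2 / 18 = 0.03851 h⁻¹ = 0.9242 d⁻¹.
Set 139.2·exp(−k·t) = 30 → t = ln(139.2/30)/k = 143500 s = 39.85 h.
Distance = v·t = 1.1·143500 = 157800 m = 157.8 km.

158 km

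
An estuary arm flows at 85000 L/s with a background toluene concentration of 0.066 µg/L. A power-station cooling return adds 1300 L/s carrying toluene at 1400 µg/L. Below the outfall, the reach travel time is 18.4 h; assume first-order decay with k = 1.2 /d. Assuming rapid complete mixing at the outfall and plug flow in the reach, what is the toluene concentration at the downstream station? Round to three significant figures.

8.43 µg/L

Conservation of mass: C = (85000·0.06600 + 1300·1400) / 86300 = 1826000/86300 = 21.15 µg/L.
Decay over the reach: 21.15·exp(−kt) = 21.15·0.3985 = 8.430 µg/L.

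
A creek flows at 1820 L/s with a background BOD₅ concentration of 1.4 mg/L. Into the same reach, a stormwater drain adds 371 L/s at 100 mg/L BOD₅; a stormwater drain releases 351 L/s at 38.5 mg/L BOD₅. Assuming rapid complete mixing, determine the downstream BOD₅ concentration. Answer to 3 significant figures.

Mixed concentration C = ΣQC/ΣQ = (1820·1.400 + 371.0·100.0 + 351.0·38.50) / 2542 = 53160/2542 = 20.91 mg/L.

20.9 mg/L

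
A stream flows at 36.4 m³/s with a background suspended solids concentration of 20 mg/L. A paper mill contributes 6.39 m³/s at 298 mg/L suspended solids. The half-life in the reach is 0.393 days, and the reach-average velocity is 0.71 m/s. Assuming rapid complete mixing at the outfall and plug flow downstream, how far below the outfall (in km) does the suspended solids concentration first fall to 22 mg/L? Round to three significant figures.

35.8 km

After mixing, C = (36.40·20.00 + 6.390·298.0) / 42.79 = 2632/42.79 = 61.51 mg/L.
Half-life 0.393 d → k = ln 2 / 0.393 = 1.764 d⁻¹.
Set 61.51·exp(−k·t) = 22 → t = ln(61.51/22)/k = 50370 s = 13.99 h.
Distance = v·t = 0.71·50370 = 35760 m = 35.76 km.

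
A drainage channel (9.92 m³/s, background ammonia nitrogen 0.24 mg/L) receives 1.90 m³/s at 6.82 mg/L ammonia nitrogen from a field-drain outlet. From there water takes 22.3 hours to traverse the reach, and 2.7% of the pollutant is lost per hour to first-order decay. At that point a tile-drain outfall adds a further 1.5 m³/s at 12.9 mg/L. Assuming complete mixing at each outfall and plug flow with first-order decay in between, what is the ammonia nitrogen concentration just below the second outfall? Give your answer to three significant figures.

After mixing, C = (9.920·0.2400 + 1.900·6.820) / 11.82 = 15.34/11.82 = 1.298 mg/L; combined flow 11.82 m³/s.
2.7%/h lost → k = −ln(1 − 0.027) = 0.02737 h⁻¹.
Decay over the reach: 1.298·exp(−kt) = 1.298·0.5431 = 0.7048 mg/L.
Second outfall: C = (11.82·0.7048 + 1.500·12.90)/13.32 = 2.078 mg/L.

2.08 mg/L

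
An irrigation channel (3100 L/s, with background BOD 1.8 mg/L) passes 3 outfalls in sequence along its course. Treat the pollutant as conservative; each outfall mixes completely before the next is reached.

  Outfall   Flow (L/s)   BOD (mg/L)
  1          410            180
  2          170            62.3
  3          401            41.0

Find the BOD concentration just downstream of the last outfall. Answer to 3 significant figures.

Below outfall 1: Q → 3510 L/s, C = (3100·1.800 + 410.0·180.0)/3510 = 22.62 mg/L.
Below outfall 2: Q → 3680 L/s, C = (3510·22.62 + 170.0·62.30)/3680 = 24.45 mg/L.
Below outfall 3: Q → 4081 L/s, C = (3680·24.45 + 401.0·41.00)/4081 = 26.07 mg/L.

26.1 mg/L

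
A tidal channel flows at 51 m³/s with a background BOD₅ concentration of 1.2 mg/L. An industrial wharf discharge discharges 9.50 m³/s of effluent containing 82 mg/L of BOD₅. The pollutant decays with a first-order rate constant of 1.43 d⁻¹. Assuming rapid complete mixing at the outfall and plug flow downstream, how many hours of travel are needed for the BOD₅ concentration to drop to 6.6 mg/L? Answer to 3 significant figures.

Flow-weighted average: C = (51.00·1.200 + 9.500·82.00) / 60.50 = 840.2/60.50 = 13.89 mg/L.
13.89·exp(−k·t) = 6.6 → t = ln(13.89/6.6)/k = 44950 s = 12.49 h.

12.5 h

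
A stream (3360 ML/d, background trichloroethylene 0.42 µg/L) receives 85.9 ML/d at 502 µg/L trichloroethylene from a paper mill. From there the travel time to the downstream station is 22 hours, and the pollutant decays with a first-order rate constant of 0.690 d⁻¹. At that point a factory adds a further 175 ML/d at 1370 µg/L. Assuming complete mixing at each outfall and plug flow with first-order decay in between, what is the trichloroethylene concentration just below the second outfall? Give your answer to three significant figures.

Mixed concentration C = ΣQC/ΣQ = (3360·0.4200 + 85.90·502.0) / 3446 = 44530/3446 = 12.92 µg/L; combined flow 3446 ML/d.
Decay over the reach: 12.92·exp(−kt) = 12.92·0.5313 = 6.866 µg/L.
At the second outfall, C = (3446·6.866 + 175.0·1370) / (3446 + 175.0) = 72.75 µg/L.

72.7 µg/L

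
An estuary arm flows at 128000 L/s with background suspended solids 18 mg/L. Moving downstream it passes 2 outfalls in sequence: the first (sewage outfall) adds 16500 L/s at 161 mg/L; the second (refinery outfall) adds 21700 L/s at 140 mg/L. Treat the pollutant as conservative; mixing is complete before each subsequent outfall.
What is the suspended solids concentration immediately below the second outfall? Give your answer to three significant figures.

48.1 mg/L

After outfall 1: Q = 128000 + 16500 = 144500 L/s; C = (128000·18.00 + 16500·161.0)/144500 = 34.33 mg/L.
After outfall 2: Q = 144500 + 21700 = 166200 L/s; C = (144500·34.33 + 21700·140.0)/166200 = 48.13 mg/L.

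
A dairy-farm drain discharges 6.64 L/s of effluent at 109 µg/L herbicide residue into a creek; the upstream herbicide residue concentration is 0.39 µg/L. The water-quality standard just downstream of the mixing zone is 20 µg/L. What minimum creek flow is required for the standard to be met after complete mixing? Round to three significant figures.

Set C_mix = 20: (Q·0.3900 + 6.640·109.0) / (Q + 6.640) = 20
→ Q = 6.640·(109.0 − 20)/(20 − 0.3900) = 30.14 L/s.

30.1 L/s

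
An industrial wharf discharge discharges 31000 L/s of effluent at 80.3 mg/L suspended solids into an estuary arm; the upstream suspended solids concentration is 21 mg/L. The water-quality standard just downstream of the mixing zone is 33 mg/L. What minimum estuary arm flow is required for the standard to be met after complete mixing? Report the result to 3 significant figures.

122000 L/s

Set C_mix = 33: (Q·21.00 + 31000·80.30) / (Q + 31000) = 33
→ Q = 31000·(80.30 − 33)/(33 − 21.00) = 122200 L/s.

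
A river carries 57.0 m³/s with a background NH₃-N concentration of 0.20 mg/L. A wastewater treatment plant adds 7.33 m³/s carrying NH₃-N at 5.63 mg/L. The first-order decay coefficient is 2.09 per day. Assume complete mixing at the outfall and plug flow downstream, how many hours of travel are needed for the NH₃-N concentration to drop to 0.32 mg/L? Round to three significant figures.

Conservation of mass: C = (57.00·0.2000 + 7.330·5.630) / 64.33 = 52.67/64.33 = 0.8187 mg/L.
0.8187·exp(−k·t) = 0.32 → t = ln(0.8187/0.32)/k = 38840 s = 10.79 h.

10.8 h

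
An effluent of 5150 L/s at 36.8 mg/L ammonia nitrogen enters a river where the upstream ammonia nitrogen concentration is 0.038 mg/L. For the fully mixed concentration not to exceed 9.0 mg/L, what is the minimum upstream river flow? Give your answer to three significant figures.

16000 L/s

Set C_mix = 9.0: (Q·0.03800 + 5150·36.80) / (Q + 5150) = 9.0
→ Q = 5150·(36.80 − 9.0)/(9.0 − 0.03800) = 15980 L/s.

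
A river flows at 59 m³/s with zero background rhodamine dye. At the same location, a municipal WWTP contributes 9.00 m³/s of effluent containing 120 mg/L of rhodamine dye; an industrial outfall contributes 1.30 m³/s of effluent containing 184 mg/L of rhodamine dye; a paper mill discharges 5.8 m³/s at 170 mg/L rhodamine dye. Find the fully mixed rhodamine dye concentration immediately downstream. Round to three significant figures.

Mixed concentration C = ΣQC/ΣQ = (59.00·0 + 9.000·120.0 + 1.300·184.0 + 5.800·170.0) / 75.10 = 2305/75.10 = 30.70 mg/L.

30.7 mg/L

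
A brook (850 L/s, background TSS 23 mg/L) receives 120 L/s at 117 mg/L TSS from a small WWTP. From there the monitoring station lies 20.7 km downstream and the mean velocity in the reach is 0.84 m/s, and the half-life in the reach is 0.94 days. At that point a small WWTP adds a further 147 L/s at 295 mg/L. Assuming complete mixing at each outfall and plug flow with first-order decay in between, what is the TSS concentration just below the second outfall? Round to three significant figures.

Flow-weighted average: C = (850.0·23.00 + 120.0·117.0) / 970.0 = 33590/970.0 = 34.63 mg/L; combined flow 970.0 L/s.
Travel time t = 20.7·1000 / 0.84 = 24640 s = 6.845 h.
Half-life 0.94 d → k = ln 2 / 0.94 = 0.7374 d⁻¹.
Applying C = C₀e^(−kt): 34.63 × 0.8103 = 28.06 mg/L.
At the second outfall, C = (970.0·28.06 + 147.0·295.0) / (970.0 + 147.0) = 63.19 mg/L.

63.2 mg/L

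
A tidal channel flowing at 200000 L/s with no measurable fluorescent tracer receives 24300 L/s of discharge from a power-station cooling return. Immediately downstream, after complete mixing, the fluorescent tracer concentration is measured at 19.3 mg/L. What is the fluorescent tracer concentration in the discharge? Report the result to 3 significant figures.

Mass balance: 200000·0 + 24300·Cₑ = 224300·19.30
→ Cₑ = (224300·19.30 − 200000·0) / 24300 = 178.1 mg/L.

178 mg/L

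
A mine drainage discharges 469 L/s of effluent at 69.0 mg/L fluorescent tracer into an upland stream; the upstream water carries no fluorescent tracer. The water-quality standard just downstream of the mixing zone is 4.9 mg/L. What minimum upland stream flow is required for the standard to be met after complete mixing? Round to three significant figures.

Set C_mix = 4.9: (Q·0 + 469.0·69.00) / (Q + 469.0) = 4.9
→ Q = 469.0·(69.00 − 4.9)/(4.9 − 0) = 6135 L/s.

6140 L/s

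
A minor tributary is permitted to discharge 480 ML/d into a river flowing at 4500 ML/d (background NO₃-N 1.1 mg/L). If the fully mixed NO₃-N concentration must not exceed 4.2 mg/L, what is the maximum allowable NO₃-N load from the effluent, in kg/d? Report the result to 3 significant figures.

16000 kg/d

Mass balance at the limit: 4500·1.100 + 480.0·Cₑ = 4980·4.2 → Cₑ = 33.26 mg/L.
480.0 ML/d = 5.556 m³/s. Load = 5.556 m³/s × 33.26 g/m³ × 86 400 s/d = 15970 kg/d.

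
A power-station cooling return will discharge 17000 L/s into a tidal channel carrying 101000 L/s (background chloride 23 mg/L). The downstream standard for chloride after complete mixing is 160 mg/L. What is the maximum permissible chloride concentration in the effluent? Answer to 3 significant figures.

At the limit, (Qr·Cr + Qe·Cₑ)/(Qr + Qe) = 160:
Cₑ = (118000·160 − 101000·23.00) / 17000 = 973.9 mg/L.

974 mg/L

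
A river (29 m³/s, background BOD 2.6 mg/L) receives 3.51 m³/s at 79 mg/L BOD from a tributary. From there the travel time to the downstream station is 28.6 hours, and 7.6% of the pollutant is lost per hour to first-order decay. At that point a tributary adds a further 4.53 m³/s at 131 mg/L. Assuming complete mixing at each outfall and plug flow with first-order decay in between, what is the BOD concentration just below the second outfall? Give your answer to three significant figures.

17.0 mg/L

Mixed concentration C = ΣQC/ΣQ = (29.00·2.600 + 3.510·79.00) / 32.51 = 352.7/32.51 = 10.85 mg/L; combined flow 32.51 m³/s.
7.6%/h lost → k = −ln(1 − 0.076) = 0.07904 h⁻¹.
First-order decay: C = 10.85·exp(−k·t) = 10.85·0.1043 = 1.131 mg/L.
Second outfall: C = (32.51·1.131 + 4.530·131.0)/37.04 = 17.01 mg/L.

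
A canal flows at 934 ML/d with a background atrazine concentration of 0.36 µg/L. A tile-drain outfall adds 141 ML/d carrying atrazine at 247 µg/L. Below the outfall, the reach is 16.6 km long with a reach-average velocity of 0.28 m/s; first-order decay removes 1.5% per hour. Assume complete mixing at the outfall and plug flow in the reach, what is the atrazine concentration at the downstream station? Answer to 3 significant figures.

25.5 µg/L

Mixed concentration C = ΣQC/ΣQ = (934.0·0.3600 + 141.0·247.0) / 1075 = 35160/1075 = 32.71 µg/L.
Travel time t = 16.6·1000 / 0.28 = 59290 s = 16.47 h.
1.5%/h lost → k = −ln(1 − 0.015) = 0.01511 h⁻¹.
Decay over the reach: 32.71·exp(−kt) = 32.71·0.7797 = 25.50 µg/L.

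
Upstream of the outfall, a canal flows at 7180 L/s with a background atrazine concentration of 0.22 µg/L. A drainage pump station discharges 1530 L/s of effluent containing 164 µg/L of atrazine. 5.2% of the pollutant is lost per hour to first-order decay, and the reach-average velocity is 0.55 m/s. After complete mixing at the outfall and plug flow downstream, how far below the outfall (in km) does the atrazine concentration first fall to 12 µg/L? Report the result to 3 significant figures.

32.7 km

After mixing, C = (7180·0.2200 + 1530·164.0) / 8710 = 252500/8710 = 28.99 µg/L.
5.2%/h lost → k = −ln(1 − 0.052) = 0.05340 h⁻¹.
Set 28.99·exp(−k·t) = 12 → t = ln(28.99/12)/k = 59460 s = 16.52 h.
Distance = v·t = 0.55·59460 = 32700 m = 32.70 km.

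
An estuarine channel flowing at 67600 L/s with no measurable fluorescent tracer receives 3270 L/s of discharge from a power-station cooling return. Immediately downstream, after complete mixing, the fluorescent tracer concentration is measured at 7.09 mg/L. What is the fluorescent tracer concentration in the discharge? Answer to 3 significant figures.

Mass balance: 67600·0 + 3270·Cₑ = 70870·7.090
→ Cₑ = (70870·7.090 − 67600·0) / 3270 = 153.7 mg/L.

154 mg/L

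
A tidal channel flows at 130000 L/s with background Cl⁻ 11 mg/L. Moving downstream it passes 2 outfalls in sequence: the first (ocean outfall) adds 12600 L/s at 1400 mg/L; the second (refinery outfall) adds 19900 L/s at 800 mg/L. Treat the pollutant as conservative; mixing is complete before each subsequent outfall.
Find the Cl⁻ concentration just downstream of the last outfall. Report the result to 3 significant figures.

After outfall 1: Q = 130000 + 12600 = 142600 L/s; C = (130000·11.00 + 12600·1400)/142600 = 133.7 mg/L.
After outfall 2: Q = 142600 + 19900 = 162500 L/s; C = (142600·133.7 + 19900·800.0)/162500 = 215.3 mg/L.

215 mg/L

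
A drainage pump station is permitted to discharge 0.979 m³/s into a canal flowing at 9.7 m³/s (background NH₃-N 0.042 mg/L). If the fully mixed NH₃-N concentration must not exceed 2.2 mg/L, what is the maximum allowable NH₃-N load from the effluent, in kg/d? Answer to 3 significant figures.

1990 kg/d

Mass balance at the limit: 9.700·0.04200 + 0.9790·Cₑ = 10.68·2.2 → Cₑ = 23.58 mg/L.
Load = 0.9790 m³/s × 23.58 g/m³ × 86 400 s/d = 1995 kg/d.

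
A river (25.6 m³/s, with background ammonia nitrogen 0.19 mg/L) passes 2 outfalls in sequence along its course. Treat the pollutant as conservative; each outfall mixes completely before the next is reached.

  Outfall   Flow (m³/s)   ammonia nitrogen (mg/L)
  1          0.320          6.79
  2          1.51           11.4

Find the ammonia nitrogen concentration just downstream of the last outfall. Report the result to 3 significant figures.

0.884 mg/L

Below outfall 1: Q → 25.92 m³/s, C = (25.60·0.1900 + 0.3200·6.790)/25.92 = 0.2715 mg/L.
Below outfall 2: Q → 27.43 m³/s, C = (25.92·0.2715 + 1.510·11.40)/27.43 = 0.8841 mg/L.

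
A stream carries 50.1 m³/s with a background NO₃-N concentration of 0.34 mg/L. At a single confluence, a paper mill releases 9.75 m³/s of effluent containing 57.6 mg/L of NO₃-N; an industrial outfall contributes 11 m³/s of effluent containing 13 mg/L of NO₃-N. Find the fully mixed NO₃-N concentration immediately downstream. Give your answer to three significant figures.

10.2 mg/L

Flow-weighted average: C = (50.10·0.3400 + 9.750·57.60 + 11.00·13.00) / 70.85 = 721.6/70.85 = 10.19 mg/L.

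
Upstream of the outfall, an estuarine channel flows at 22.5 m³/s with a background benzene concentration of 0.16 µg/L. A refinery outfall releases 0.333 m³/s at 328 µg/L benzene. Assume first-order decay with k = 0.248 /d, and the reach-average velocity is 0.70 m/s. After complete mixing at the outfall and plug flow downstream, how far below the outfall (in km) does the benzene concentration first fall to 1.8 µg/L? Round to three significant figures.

246 km

Flow-weighted average: C = (22.50·0.1600 + 0.3330·328.0) / 22.83 = 112.8/22.83 = 4.941 µg/L.
Set 4.941·exp(−k·t) = 1.8 → t = ln(4.941/1.8)/k = 351800 s = 97.73 h.
Distance = v·t = 0.70·351800 = 246300 m = 246.3 km.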